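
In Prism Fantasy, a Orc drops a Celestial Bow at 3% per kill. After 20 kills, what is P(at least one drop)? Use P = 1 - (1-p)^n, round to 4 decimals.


P(at least one) = 1 - P(none) = 1 - (1-p)^n
p = 3/100 = 0.03
1 - p = 0.97
(1 - p)^20 = 0.97^20 = 0.543794
P(at least one) = 1 - 0.543794 = 0.4562

0.4562


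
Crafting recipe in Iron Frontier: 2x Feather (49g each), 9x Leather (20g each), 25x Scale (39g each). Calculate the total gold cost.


Cost breakdown:
  Feather: 2 * 49 = 98
  Leather: 9 * 20 = 180
  Scale: 25 * 39 = 975
Total = 98 + 180 + 975 = 1253

1253 gold


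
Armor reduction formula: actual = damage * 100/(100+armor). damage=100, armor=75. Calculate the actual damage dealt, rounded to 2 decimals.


actual = 100 * 100 / (100 + 75)
= 100 * 100 / 175
= 10000 / 175
= 57.14

57.14 damage


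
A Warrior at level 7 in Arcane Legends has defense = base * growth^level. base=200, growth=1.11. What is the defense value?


value = base * growth^level
= 200 * 1.11^7
= 200 * 2.07616
= 415.23

415.23 defense


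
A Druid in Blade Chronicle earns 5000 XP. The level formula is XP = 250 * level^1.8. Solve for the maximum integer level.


XP = 250 * level^1.8, so level = (XP / 250)^(1/1.8)
= (5000 / 250)^(1/1.8)
= 20.0^0.5556
= 5.282
Floor: level = 5

level 5


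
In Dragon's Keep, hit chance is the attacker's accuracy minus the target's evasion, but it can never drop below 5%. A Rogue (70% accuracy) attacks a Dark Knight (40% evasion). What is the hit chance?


accuracy - evasion = 70 - 40 = 30
Apply floor: max(30, 5) = 30
Hit chance = 30%

30%


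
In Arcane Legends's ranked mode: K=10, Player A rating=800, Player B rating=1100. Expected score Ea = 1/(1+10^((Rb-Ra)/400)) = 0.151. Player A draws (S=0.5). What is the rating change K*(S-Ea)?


Elo update: delta = K * (S - Ea), where S = 0.5 (draws)
S - Ea = 0.5 - 0.151 = 0.349
Rating change = 10 * 0.349
= 3.49

3.49 rating points


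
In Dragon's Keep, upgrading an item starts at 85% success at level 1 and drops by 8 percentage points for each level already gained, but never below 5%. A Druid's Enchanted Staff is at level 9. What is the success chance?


raw_rate = 85 - 8 * (9 - 1)
= 85 - 8 * 8
= 85 - 64
= 21
Apply floor: max(21, 5) = 21%

21%


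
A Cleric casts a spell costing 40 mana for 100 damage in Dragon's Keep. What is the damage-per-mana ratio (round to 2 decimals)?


Efficiency = damage / mana
= 100 / 40
= 2.50

2.50 dmg/mana


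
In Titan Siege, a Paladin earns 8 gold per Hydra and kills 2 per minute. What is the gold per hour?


Gold per minute = 8 * 2 = 16
Gold per hour = 16 * 60 = 960

960 gold/hour


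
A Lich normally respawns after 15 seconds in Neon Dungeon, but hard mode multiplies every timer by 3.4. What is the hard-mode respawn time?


Respawn time = base * multiplier
= 15 * 3.4
= 51.0 seconds

51.0 seconds


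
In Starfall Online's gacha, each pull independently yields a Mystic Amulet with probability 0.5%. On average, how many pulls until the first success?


Expected pulls for a geometric distribution = 1/p = 100 / rate%
= 100 / 0.5
= 200.0

200.0 pulls


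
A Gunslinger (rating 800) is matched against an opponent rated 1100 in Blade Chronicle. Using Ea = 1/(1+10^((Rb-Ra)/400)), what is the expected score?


Elo expected score: Ea = 1/(1 + 10^((Rb-Ra)/400))
Rb - Ra = 1100 - 800 = 300
(Rb-Ra)/400 = 300/400 = 0.75
10^0.75 = 5.623413
Ea = 1/(1 + 5.623413) = 1/6.623413 = 0.1510

0.1510


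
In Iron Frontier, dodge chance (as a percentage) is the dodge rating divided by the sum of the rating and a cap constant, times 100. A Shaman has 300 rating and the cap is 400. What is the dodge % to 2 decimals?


dodge% = 300 / (300 + 400) * 100
= 300 / 700 * 100
= 0.428571 * 100
= 42.86%

42.86%


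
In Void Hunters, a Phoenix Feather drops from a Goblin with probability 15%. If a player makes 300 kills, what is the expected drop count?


Expected drops = kills * (drop_rate / 100)
= 300 * (15 / 100)
= 300 * 0.15
= 45.0

45.0 drops


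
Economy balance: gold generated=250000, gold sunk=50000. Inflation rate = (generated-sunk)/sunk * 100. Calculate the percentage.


Net gold = 250000 - 50000 = 200000
Inflation rate = net / sunk * 100 = 200000 / 50000 * 100
= 4.0 * 100
= 400.00%

400.00%


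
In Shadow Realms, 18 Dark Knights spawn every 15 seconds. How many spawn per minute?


Spawns per minute = count * (60 / interval)
= 18 * (60 / 15)
= 18 * 4.0
= 72.0

72.0 per minute


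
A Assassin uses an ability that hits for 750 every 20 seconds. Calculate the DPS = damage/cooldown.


DPS = damage / cooldown
= 750 / 20
= 37.50

37.50 DPS


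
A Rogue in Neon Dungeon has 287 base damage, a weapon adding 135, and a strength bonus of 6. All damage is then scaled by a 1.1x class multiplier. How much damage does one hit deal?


Sum base + weapon + str = 287 + 135 + 6 = 428
Multiply by 1.1:
428 * 1.1 = 470.8

470.8 damage


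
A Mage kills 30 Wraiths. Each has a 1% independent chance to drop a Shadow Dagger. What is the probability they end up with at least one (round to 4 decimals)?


P(at least one) = 1 - P(none) = 1 - (1-p)^n
p = 1/100 = 0.01
1 - p = 0.99
(1 - p)^30 = 0.99^30 = 0.739700
P(at least one) = 1 - 0.739700 = 0.2603

0.2603


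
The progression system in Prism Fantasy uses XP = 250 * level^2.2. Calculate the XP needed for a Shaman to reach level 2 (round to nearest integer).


XP = 250 * level^2.2
Substitute level = 2:
XP = 250 * 2^2.2
= 250 * 4.5948
= 1149

1149 XP


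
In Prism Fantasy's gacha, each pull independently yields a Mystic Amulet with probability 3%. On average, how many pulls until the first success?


Expected pulls for a geometric distribution = 1/p = 100 / rate%
= 100 / 3
= 33.33

33.33 pulls


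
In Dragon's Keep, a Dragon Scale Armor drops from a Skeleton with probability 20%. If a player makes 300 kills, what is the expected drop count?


Expected drops = kills * (drop_rate / 100)
= 300 * (20 / 100)
= 300 * 0.2
= 60.0

60.0 drops


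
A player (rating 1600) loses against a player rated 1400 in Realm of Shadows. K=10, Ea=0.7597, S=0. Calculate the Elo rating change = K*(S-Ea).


Elo update: delta = K * (S - Ea), where S = 0 (loses)
S - Ea = 0 - 0.7597 = -0.7597
Rating change = 10 * -0.7597
= -7.60

-7.60 rating points


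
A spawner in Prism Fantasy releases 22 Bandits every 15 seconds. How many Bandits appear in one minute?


Spawns per minute = count * (60 / interval)
= 22 * (60 / 15)
= 22 * 4.0
= 88.0

88.0 per minute


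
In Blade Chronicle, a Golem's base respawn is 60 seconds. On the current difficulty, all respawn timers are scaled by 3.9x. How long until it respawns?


Respawn time = base * multiplier
= 60 * 3.9
= 234.0 seconds

234.0 seconds


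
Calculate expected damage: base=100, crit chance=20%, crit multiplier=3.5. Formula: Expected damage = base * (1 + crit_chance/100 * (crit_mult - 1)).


E[dmg] = base * (1 + crit_chance * (crit_mult - 1))
cc as decimal = 20/100 = 0.2
cm - 1 = 3.5 - 1 = 2.5
Bonus factor = 0.2 * 2.5 = 0.5
Total multiplier = 1 + 0.5 = 1.5
Expected damage = 100 * 1.5 = 150.00

150.00 damage


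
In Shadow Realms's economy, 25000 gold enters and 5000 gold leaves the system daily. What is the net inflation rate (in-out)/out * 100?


Net gold = 25000 - 5000 = 20000
Inflation rate = net / sunk * 100 = 20000 / 5000 * 100
= 4.0 * 100
= 400.00%

400.00%


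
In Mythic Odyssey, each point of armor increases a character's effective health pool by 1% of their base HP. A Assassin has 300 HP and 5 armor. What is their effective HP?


EHP = 300 * (1 + 5/100)
= 300 * (1 + 0.05)
= 300 * 1.05
= 315.0

315.0 EHP


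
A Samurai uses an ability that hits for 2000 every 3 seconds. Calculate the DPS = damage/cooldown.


DPS = damage / cooldown
= 2000 / 3
= 666.67

666.67 DPS


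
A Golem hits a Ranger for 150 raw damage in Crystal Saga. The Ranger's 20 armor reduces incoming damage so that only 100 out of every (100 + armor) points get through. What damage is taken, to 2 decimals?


actual = 150 * 100 / (100 + 20)
= 150 * 100 / 120
= 15000 / 120
= 125.00

125.00 damage


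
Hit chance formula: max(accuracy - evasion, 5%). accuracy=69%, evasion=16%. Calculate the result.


accuracy - evasion = 69 - 16 = 53
Apply floor: max(53, 5) = 53
Hit chance = 53%

53%


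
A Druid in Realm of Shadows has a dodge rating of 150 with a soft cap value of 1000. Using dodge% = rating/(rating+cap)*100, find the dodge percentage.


dodge% = 150 / (150 + 1000) * 100
= 150 / 1150 * 100
= 0.130435 * 100
= 13.04%

13.04%


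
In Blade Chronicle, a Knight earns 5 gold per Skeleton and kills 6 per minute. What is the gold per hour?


Gold per minute = 5 * 6 = 30
Gold per hour = 30 * 60 = 1800

1800 gold/hour


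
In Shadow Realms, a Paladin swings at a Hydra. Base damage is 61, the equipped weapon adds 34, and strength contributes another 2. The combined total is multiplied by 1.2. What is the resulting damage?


Sum base + weapon + str = 61 + 34 + 2 = 97
Multiply by 1.2:
97 * 1.2 = 116.4

116.4 damage


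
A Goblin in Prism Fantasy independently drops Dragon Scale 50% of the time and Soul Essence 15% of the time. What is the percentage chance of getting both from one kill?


For independent events, P(both) = P(A) * P(B)
= 50% * 15%
= 750 / 100 %
= 7.5%

7.5%


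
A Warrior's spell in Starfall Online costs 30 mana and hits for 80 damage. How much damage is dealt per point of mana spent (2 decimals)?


Efficiency = damage / mana
= 80 / 30
= 2.67

2.67 dmg/mana


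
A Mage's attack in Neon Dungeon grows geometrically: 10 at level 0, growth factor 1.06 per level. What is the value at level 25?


value = base * growth^level
= 10 * 1.06^25
= 10 * 4.291871
= 42.92

42.92 attack


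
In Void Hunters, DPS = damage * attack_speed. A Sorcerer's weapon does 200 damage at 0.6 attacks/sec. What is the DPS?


DPS = damage * attack_speed
= 200 * 0.6
= 120.0

120.0 DPS


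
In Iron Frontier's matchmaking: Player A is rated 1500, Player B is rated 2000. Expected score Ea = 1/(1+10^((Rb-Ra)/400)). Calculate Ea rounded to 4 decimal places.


Elo expected score: Ea = 1/(1 + 10^((Rb-Ra)/400))
Rb - Ra = 2000 - 1500 = 500
(Rb-Ra)/400 = 500/400 = 1.25
10^1.25 = 17.782794
Ea = 1/(1 + 17.782794) = 1/18.782794 = 0.0532

0.0532


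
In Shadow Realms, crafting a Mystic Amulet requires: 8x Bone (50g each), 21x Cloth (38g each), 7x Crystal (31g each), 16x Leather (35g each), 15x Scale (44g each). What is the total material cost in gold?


Cost breakdown:
  Bone: 8 * 50 = 400
  Cloth: 21 * 38 = 798
  Crystal: 7 * 31 = 217
  Leather: 16 * 35 = 560
  Scale: 15 * 44 = 660
Total = 400 + 798 + 217 + 560 + 660 = 2635

2635 gold


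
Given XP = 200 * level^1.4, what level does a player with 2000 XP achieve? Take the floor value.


XP = 200 * level^1.4, so level = (XP / 200)^(1/1.4)
= (2000 / 200)^(1/1.4)
= 10.0^0.7143
= 5.1795
Floor: level = 5

level 5


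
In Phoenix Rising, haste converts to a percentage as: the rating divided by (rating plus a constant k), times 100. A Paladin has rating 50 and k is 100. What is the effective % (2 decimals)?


effective% = rating / (rating + k) * 100
= 50 / (50 + 100) * 100
= 50 / 150 * 100
= 0.333333 * 100
= 33.33%

33.33%


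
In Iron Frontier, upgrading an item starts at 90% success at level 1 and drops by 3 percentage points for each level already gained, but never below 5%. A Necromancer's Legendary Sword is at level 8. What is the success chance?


raw_rate = 90 - 3 * (8 - 1)
= 90 - 3 * 7
= 90 - 21
= 69
Apply floor: max(69, 5) = 69%

69%


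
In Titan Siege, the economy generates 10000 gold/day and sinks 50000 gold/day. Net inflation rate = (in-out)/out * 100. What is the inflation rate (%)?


Net gold = 10000 - 50000 = -40000
Inflation rate = net / sunk * 100 = -40000 / 50000 * 100
= -0.8 * 100
= -80.00%

-80.00%


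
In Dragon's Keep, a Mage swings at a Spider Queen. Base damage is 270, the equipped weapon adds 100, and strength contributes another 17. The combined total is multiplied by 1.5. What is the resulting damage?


Sum base + weapon + str = 270 + 100 + 17 = 387
Multiply by 1.5:
387 * 1.5 = 580.5

580.5 damage


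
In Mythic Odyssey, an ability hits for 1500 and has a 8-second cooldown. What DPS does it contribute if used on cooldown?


DPS = damage / cooldown
= 1500 / 8
= 187.50

187.50 DPS


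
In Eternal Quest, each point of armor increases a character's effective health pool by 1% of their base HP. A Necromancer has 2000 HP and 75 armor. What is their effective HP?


EHP = 2000 * (1 + 75/100)
= 2000 * (1 + 0.75)
= 2000 * 1.75
= 3500.0

3500.0 EHP


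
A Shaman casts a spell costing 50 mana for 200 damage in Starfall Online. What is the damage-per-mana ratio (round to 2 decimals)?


Efficiency = damage / mana
= 200 / 50
= 4.00

4.00 dmg/mana


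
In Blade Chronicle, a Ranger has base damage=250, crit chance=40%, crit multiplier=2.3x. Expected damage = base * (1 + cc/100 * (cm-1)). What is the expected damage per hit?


E[dmg] = base * (1 + crit_chance * (crit_mult - 1))
cc as decimal = 40/100 = 0.4
cm - 1 = 2.3 - 1 = 1.3
Bonus factor = 0.4 * 1.3 = 0.52
Total multiplier = 1 + 0.52 = 1.52
Expected damage = 250 * 1.52 = 380.00

380.00 damage


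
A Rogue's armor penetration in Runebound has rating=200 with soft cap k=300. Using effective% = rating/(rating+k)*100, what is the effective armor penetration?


effective% = rating / (rating + k) * 100
= 200 / (200 + 300) * 100
= 200 / 500 * 100
= 0.4 * 100
= 40.00%

40.00%


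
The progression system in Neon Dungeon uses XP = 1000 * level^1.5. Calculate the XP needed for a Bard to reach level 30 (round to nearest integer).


XP = 1000 * level^1.5
Substitute level = 30:
XP = 1000 * 30^1.5
= 1000 * 164.3168
= 164317

164317 XP


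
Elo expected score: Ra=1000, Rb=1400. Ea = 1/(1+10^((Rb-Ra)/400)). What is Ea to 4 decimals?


Elo expected score: Ea = 1/(1 + 10^((Rb-Ra)/400))
Rb - Ra = 1400 - 1000 = 400
(Rb-Ra)/400 = 400/400 = 1.0
10^1.0 = 10.0
Ea = 1/(1 + 10.0) = 1/11.0 = 0.0909

0.0909


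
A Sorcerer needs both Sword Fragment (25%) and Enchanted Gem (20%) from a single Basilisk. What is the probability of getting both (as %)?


For independent events, P(both) = P(A) * P(B)
= 25% * 20%
= 500 / 100 %
= 5.0%

5.0%


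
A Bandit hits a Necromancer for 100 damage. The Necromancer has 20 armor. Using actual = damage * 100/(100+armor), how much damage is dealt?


actual = 100 * 100 / (100 + 20)
= 100 * 100 / 120
= 10000 / 120
= 83.33

83.33 damage


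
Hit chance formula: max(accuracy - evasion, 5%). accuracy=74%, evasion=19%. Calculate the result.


accuracy - evasion = 74 - 19 = 55
Apply floor: max(55, 5) = 55
Hit chance = 55%

55%


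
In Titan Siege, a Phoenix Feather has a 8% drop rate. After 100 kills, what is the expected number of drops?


Expected drops = kills * (drop_rate / 100)
= 100 * (8 / 100)
= 100 * 0.08
= 8.0

8.0 drops


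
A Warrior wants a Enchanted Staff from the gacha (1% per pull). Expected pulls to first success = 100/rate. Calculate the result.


Expected pulls for a geometric distribution = 1/p = 100 / rate%
= 100 / 1
= 100.0

100.0 pulls


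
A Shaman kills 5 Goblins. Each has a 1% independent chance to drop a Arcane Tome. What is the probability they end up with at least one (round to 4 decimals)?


P(at least one) = 1 - P(none) = 1 - (1-p)^n
p = 1/100 = 0.01
1 - p = 0.99
(1 - p)^5 = 0.99^5 = 0.950990
P(at least one) = 1 - 0.950990 = 0.0490

0.0490


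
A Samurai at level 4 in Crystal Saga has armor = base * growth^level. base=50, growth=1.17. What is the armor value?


value = base * growth^level
= 50 * 1.17^4
= 50 * 1.873887
= 93.69

93.69 armor


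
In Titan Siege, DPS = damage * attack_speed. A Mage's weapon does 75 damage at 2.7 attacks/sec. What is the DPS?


DPS = damage * attack_speed
= 75 * 2.7
= 202.5

202.5 DPS


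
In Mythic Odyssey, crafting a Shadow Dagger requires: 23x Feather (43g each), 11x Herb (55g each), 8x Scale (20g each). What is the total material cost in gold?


Cost breakdown:
  Feather: 23 * 43 = 989
  Herb: 11 * 55 = 605
  Scale: 8 * 20 = 160
Total = 989 + 605 + 160 = 1754

1754 gold


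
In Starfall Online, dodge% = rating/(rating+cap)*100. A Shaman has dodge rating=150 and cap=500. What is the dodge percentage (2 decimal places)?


dodge% = 150 / (150 + 500) * 100
= 150 / 650 * 100
= 0.230769 * 100
= 23.08%

23.08%


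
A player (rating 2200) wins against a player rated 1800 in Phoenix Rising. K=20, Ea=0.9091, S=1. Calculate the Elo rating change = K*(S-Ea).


Elo update: delta = K * (S - Ea), where S = 1 (wins)
S - Ea = 1 - 0.9091 = 0.0909
Rating change = 20 * 0.0909
= 1.82

1.82 rating points


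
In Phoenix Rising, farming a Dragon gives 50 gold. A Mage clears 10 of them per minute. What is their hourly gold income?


Gold per minute = 50 * 10 = 500
Gold per hour = 500 * 60 = 30000

30000 gold/hour


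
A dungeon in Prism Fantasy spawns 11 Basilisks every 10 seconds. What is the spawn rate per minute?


Spawns per minute = count * (60 / interval)
= 11 * (60 / 10)
= 11 * 6.0
= 66.0

66.0 per minute


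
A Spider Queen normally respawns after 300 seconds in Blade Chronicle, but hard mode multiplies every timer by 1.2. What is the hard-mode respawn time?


Respawn time = base * multiplier
= 300 * 1.2
= 360.0 seconds

360.0 seconds


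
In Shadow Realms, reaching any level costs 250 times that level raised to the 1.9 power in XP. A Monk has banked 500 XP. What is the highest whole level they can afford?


XP = 250 * level^1.9, so level = (XP / 250)^(1/1.9)
= (500 / 250)^(1/1.9)
= 2.0^0.5263
= 1.4402
Floor: level = 1

level 1


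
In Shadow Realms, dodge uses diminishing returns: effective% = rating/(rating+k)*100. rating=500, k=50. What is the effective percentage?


effective% = rating / (rating + k) * 100
= 500 / (500 + 50) * 100
= 500 / 550 * 100
= 0.909091 * 100
= 90.91%

90.91%


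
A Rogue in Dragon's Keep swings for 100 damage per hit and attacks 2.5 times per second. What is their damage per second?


DPS = damage * attack_speed
= 100 * 2.5
= 250.0

250.0 DPS


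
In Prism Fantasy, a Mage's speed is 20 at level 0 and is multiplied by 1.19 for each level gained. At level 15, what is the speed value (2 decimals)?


value = base * growth^level
= 20 * 1.19^15
= 20 * 13.58953
= 271.79

271.79 speed


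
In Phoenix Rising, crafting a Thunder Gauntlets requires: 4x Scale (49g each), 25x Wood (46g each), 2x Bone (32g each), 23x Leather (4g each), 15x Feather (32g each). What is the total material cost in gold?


Cost breakdown:
  Scale: 4 * 49 = 196
  Wood: 25 * 46 = 1150
  Bone: 2 * 32 = 64
  Leather: 23 * 4 = 92
  Feather: 15 * 32 = 480
Total = 196 + 1150 + 64 + 92 + 480 = 1982

1982 gold


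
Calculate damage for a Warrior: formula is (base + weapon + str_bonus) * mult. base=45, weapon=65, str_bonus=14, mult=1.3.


Sum base + weapon + str = 45 + 65 + 14 = 124
Multiply by 1.3:
124 * 1.3 = 161.2

161.2 damage


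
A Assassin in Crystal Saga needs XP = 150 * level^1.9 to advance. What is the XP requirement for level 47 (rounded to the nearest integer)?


XP = 150 * level^1.9
Substitute level = 47:
XP = 150 * 47^1.9
= 150 * 1503.0933
= 225464

225464 XP


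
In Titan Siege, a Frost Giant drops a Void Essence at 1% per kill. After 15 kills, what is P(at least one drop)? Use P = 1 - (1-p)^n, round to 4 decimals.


P(at least one) = 1 - P(none) = 1 - (1-p)^n
p = 1/100 = 0.01
1 - p = 0.99
(1 - p)^15 = 0.99^15 = 0.860058
P(at least one) = 1 - 0.860058 = 0.1399

0.1399


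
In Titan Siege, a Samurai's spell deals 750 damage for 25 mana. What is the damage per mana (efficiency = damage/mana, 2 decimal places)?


Efficiency = damage / mana
= 750 / 25
= 30.00

30.00 dmg/mana


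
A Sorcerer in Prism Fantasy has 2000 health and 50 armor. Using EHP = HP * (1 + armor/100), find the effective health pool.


EHP = 2000 * (1 + 50/100)
= 2000 * (1 + 0.5)
= 2000 * 1.5
= 3000.0

3000.0 EHP


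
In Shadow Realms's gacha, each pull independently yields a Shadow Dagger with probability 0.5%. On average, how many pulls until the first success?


Expected pulls for a geometric distribution = 1/p = 100 / rate%
= 100 / 0.5
= 200.0

200.0 pulls


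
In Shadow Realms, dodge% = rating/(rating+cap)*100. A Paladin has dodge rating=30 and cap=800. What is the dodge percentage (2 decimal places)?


dodge% = 30 / (30 + 800) * 100
= 30 / 830 * 100
= 0.036145 * 100
= 3.61%

3.61%


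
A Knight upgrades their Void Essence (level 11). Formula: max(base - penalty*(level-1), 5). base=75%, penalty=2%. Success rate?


raw_rate = 75 - 2 * (11 - 1)
= 75 - 2 * 10
= 75 - 20
= 55
Apply floor: max(55, 5) = 55%

55%


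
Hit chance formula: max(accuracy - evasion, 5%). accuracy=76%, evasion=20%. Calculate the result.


accuracy - evasion = 76 - 20 = 56
Apply floor: max(56, 5) = 56
Hit chance = 56%

56%


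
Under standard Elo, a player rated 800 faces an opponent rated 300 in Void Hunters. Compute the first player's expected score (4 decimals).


Elo expected score: Ea = 1/(1 + 10^((Rb-Ra)/400))
Rb - Ra = 300 - 800 = -500
(Rb-Ra)/400 = -500/400 = -1.25
10^-1.25 = 0.056234
Ea = 1/(1 + 0.056234) = 1/1.056234 = 0.9468

0.9468


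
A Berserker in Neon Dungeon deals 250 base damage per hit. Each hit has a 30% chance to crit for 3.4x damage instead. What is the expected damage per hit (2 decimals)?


E[dmg] = base * (1 + crit_chance * (crit_mult - 1))
cc as decimal = 30/100 = 0.3
cm - 1 = 3.4 - 1 = 2.4
Bonus factor = 0.3 * 2.4 = 0.72
Total multiplier = 1 + 0.72 = 1.72
Expected damage = 250 * 1.72 = 430.00

430.00 damage


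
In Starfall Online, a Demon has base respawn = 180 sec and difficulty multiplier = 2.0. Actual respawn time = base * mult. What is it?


Respawn time = base * multiplier
= 180 * 2.0
= 360.0 seconds

360.0 seconds


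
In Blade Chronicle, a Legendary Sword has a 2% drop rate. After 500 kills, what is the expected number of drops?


Expected drops = kills * (drop_rate / 100)
= 500 * (2 / 100)
= 500 * 0.02
= 10.0

10.0 drops


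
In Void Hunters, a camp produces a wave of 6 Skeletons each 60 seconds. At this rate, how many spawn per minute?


Spawns per minute = count * (60 / interval)
= 6 * (60 / 60)
= 6 * 1.0
= 6.0

6.0 per minute


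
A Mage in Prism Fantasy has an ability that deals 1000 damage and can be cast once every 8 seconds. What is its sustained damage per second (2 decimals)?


DPS = damage / cooldown
= 1000 / 8
= 125.00

125.00 DPS


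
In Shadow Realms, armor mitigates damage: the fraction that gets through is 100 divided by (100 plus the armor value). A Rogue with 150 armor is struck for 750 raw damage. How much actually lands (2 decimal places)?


actual = 750 * 100 / (100 + 150)
= 750 * 100 / 250
= 75000 / 250
= 300.00

300.00 damage


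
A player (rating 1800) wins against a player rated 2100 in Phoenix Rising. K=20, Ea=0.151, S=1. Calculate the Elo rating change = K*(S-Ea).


Elo update: delta = K * (S - Ea), where S = 1 (wins)
S - Ea = 1 - 0.151 = 0.849
Rating change = 20 * 0.849
= 16.98

16.98 rating points


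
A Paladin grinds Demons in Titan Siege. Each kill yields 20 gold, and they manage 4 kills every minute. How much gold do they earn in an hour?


Gold per minute = 20 * 4 = 80
Gold per hour = 80 * 60 = 4800

4800 gold/hour


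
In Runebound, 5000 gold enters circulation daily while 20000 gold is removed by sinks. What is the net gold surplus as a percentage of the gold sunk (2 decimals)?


Net gold = 5000 - 20000 = -15000
Inflation rate = net / sunk * 100 = -15000 / 20000 * 100
= -0.75 * 100
= -75.00%

-75.00%


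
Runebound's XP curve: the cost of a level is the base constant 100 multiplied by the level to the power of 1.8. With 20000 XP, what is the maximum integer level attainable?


XP = 100 * level^1.8, so level = (XP / 100)^(1/1.8)
= (20000 / 100)^(1/1.8)
= 200.0^0.5556
= 18.9824
Floor: level = 18

level 18


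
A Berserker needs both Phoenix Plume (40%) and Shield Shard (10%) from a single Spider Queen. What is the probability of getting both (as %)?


For independent events, P(both) = P(A) * P(B)
= 40% * 10%
= 400 / 100 %
= 4.0%

4.0%


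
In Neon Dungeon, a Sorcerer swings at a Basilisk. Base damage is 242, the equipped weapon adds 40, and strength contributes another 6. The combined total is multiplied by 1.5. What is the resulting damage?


Sum base + weapon + str = 242 + 40 + 6 = 288
Multiply by 1.5:
288 * 1.5 = 432.0

432.0 damage


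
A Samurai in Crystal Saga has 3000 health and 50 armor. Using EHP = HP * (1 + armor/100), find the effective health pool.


EHP = 3000 * (1 + 50/100)
= 3000 * (1 + 0.5)
= 3000 * 1.5
= 4500.0

4500.0 EHP


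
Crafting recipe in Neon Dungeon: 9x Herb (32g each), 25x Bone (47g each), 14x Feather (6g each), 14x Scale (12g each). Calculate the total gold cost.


Cost breakdown:
  Herb: 9 * 32 = 288
  Bone: 25 * 47 = 1175
  Feather: 14 * 6 = 84
  Scale: 14 * 12 = 168
Total = 288 + 1175 + 84 + 168 = 1715

1715 gold


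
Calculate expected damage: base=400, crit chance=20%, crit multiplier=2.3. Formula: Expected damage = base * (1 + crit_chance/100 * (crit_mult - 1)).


E[dmg] = base * (1 + crit_chance * (crit_mult - 1))
cc as decimal = 20/100 = 0.2
cm - 1 = 2.3 - 1 = 1.3
Bonus factor = 0.2 * 1.3 = 0.26
Total multiplier = 1 + 0.26 = 1.26
Expected damage = 400 * 1.26 = 504.00

504.00 damage


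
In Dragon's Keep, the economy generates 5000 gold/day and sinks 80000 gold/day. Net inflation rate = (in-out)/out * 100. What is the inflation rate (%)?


Net gold = 5000 - 80000 = -75000
Inflation rate = net / sunk * 100 = -75000 / 80000 * 100
= -0.9375 * 100
= -93.75%

-93.75%


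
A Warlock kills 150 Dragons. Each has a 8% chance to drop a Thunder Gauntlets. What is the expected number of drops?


Expected drops = kills * (drop_rate / 100)
= 150 * (8 / 100)
= 150 * 0.08
= 12.0

12.0 drops


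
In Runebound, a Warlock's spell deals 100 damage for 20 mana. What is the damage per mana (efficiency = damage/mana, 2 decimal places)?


Efficiency = damage / mana
= 100 / 20
= 5.00

5.00 dmg/mana


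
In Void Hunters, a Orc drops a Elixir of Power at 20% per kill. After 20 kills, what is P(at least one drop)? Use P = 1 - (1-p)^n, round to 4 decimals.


P(at least one) = 1 - P(none) = 1 - (1-p)^n
p = 20/100 = 0.2
1 - p = 0.8
(1 - p)^20 = 0.8^20 = 0.011529
P(at least one) = 1 - 0.011529 = 0.9885

0.9885


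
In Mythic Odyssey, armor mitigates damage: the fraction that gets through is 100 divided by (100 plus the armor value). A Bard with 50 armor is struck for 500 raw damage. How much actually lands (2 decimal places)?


actual = 500 * 100 / (100 + 50)
= 500 * 100 / 150
= 50000 / 150
= 333.33

333.33 damage


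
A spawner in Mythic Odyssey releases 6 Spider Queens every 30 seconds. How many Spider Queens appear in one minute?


Spawns per minute = count * (60 / interval)
= 6 * (60 / 30)
= 6 * 2.0
= 12.0

12.0 per minute


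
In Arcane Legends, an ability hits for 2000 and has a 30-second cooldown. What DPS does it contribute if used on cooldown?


DPS = damage / cooldown
= 2000 / 30
= 66.67

66.67 DPS


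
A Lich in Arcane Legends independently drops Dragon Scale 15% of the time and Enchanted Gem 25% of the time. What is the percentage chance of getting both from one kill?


For independent events, P(both) = P(A) * P(B)
= 15% * 25%
= 375 / 100 %
= 3.75%

3.75%


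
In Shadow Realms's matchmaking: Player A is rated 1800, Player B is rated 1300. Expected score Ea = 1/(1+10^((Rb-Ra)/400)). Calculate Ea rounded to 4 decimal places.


Elo expected score: Ea = 1/(1 + 10^((Rb-Ra)/400))
Rb - Ra = 1300 - 1800 = -500
(Rb-Ra)/400 = -500/400 = -1.25
10^-1.25 = 0.056234
Ea = 1/(1 + 0.056234) = 1/1.056234 = 0.9468

0.9468


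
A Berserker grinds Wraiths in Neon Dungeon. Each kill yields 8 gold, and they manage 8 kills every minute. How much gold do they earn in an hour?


Gold per minute = 8 * 8 = 64
Gold per hour = 64 * 60 = 3840

3840 gold/hour


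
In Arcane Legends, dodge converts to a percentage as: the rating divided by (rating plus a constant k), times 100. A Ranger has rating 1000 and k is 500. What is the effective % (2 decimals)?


effective% = rating / (rating + k) * 100
= 1000 / (1000 + 500) * 100
= 1000 / 1500 * 100
= 0.666667 * 100
= 66.67%

66.67%


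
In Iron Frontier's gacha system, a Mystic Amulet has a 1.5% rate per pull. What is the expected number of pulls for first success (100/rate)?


Expected pulls for a geometric distribution = 1/p = 100 / rate%
= 100 / 1.5
= 66.67

66.67 pulls


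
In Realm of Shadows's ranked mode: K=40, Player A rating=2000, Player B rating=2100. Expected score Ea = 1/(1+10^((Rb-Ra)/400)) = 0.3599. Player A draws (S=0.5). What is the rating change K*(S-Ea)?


Elo update: delta = K * (S - Ea), where S = 0.5 (draws)
S - Ea = 0.5 - 0.3599 = 0.1401
Rating change = 40 * 0.1401
= 5.60

5.60 rating points


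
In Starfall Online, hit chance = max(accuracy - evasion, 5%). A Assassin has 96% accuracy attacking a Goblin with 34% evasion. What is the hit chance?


accuracy - evasion = 96 - 34 = 62
Apply floor: max(62, 5) = 62
Hit chance = 62%

62%


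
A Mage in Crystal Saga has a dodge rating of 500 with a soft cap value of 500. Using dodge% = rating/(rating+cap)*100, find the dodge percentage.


dodge% = 500 / (500 + 500) * 100
= 500 / 1000 * 100
= 0.5 * 100
= 50.00%

50.00%


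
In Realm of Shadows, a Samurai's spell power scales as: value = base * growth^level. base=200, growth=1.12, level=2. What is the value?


value = base * growth^level
= 200 * 1.12^2
= 200 * 1.2544
= 250.88

250.88 spell power


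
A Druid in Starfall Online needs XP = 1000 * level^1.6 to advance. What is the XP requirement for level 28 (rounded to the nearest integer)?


XP = 1000 * level^1.6
Substitute level = 28:
XP = 1000 * 28^1.6
= 1000 * 206.75349
= 206753

206753 XP


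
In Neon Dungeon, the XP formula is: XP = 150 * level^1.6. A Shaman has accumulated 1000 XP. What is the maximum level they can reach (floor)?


XP = 150 * level^1.6, so level = (XP / 150)^(1/1.6)
= (1000 / 150)^(1/1.6)
= 6.6667^0.625
= 3.273
Floor: level = 3

level 3


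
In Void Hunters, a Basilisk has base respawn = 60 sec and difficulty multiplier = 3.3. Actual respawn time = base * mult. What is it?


Respawn time = base * multiplier
= 60 * 3.3
= 198.0 seconds

198.0 seconds


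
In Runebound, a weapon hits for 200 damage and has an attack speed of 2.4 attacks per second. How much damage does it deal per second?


DPS = damage * attack_speed
= 200 * 2.4
= 480.0

480.0 DPS


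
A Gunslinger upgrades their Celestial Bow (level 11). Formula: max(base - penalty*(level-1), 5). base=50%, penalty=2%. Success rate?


raw_rate = 50 - 2 * (11 - 1)
= 50 - 2 * 10
= 50 - 20
= 30
Apply floor: max(30, 5) = 30%

30%


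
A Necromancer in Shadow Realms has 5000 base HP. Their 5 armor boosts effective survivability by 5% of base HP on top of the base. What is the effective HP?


EHP = 5000 * (1 + 5/100)
= 5000 * (1 + 0.05)
= 5000 * 1.05
= 5250.0

5250.0 EHP


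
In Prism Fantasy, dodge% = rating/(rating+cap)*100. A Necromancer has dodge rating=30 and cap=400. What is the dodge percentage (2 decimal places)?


dodge% = 30 / (30 + 400) * 100
= 30 / 430 * 100
= 0.069767 * 100
= 6.98%

6.98%


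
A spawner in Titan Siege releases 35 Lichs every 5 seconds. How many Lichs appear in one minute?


Spawns per minute = count * (60 / interval)
= 35 * (60 / 5)
= 35 * 12.0
= 420.0

420.0 per minute


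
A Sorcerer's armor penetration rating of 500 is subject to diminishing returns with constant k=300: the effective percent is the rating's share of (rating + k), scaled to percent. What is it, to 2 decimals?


effective% = rating / (rating + k) * 100
= 500 / (500 + 300) * 100
= 500 / 800 * 100
= 0.625 * 100
= 62.50%

62.50%


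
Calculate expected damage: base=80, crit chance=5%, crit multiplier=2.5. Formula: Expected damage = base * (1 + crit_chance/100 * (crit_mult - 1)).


E[dmg] = base * (1 + crit_chance * (crit_mult - 1))
cc as decimal = 5/100 = 0.05
cm - 1 = 2.5 - 1 = 1.5
Bonus factor = 0.05 * 1.5 = 0.075
Total multiplier = 1 + 0.075 = 1.075
Expected damage = 80 * 1.075 = 86.00

86.00 damage


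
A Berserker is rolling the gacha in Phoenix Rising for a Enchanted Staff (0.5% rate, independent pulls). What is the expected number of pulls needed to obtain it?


Expected pulls for a geometric distribution = 1/p = 100 / rate%
= 100 / 0.5
= 200.0

200.0 pulls


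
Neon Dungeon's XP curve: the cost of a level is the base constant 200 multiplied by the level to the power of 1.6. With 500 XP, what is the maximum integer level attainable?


XP = 200 * level^1.6, so level = (XP / 200)^(1/1.6)
= (500 / 200)^(1/1.6)
= 2.5^0.625
= 1.773
Floor: level = 1

level 1


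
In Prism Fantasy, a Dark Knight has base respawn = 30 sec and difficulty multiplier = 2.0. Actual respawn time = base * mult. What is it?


Respawn time = base * multiplier
= 30 * 2.0
= 60.0 seconds

60.0 seconds


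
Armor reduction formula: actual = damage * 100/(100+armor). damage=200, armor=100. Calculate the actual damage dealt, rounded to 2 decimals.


actual = 200 * 100 / (100 + 100)
= 200 * 100 / 200
= 20000 / 200
= 100.00

100.00 damage


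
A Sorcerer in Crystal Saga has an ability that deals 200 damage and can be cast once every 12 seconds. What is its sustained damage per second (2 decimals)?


DPS = damage / cooldown
= 200 / 12
= 16.67

16.67 DPS


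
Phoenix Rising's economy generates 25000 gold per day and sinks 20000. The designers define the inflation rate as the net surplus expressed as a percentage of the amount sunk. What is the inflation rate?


Net gold = 25000 - 20000 = 5000
Inflation rate = net / sunk * 100 = 5000 / 20000 * 100
= 0.25 * 100
= 25.00%

25.00%


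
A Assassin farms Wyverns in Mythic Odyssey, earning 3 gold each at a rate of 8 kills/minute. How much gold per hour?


Gold per minute = 3 * 8 = 24
Gold per hour = 24 * 60 = 1440

1440 gold/hour


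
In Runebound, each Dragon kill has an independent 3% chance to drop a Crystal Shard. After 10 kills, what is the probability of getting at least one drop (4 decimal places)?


P(at least one) = 1 - P(none) = 1 - (1-p)^n
p = 3/100 = 0.03
1 - p = 0.97
(1 - p)^10 = 0.97^10 = 0.737424
P(at least one) = 1 - 0.737424 = 0.2626

0.2626


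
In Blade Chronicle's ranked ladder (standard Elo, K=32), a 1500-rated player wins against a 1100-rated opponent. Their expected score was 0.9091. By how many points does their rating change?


Elo update: delta = K * (S - Ea), where S = 1 (wins)
S - Ea = 1 - 0.9091 = 0.0909
Rating change = 32 * 0.0909
= 2.91

2.91 rating points


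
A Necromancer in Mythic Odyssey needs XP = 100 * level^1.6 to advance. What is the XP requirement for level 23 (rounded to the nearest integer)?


XP = 100 * level^1.6
Substitute level = 23:
XP = 100 * 23^1.6
= 100 * 150.9262
= 15093

15093 XP


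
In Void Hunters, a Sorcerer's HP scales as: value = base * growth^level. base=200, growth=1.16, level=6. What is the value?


value = base * growth^level
= 200 * 1.16^6
= 200 * 2.436396
= 487.28

487.28 HP


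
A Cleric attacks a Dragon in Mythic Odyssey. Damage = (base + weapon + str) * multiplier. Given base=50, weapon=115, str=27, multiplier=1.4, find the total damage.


Sum base + weapon + str = 50 + 115 + 27 = 192
Multiply by 1.4:
192 * 1.4 = 268.8

268.8 damage


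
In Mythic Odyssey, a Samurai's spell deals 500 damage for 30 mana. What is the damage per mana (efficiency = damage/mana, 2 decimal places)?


Efficiency = damage / mana
= 500 / 30
= 16.67

16.67 dmg/mana


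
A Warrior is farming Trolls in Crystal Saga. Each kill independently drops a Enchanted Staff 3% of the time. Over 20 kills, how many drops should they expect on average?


Expected drops = kills * (drop_rate / 100)
= 20 * (3 / 100)
= 20 * 0.03
= 0.6

0.6 drops


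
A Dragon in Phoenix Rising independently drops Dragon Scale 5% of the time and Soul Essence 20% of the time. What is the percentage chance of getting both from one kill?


For independent events, P(both) = P(A) * P(B)
= 5% * 20%
= 100 / 100 %
= 1.0%

1.0%


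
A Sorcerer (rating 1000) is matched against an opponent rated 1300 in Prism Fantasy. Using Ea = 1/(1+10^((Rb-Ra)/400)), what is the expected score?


Elo expected score: Ea = 1/(1 + 10^((Rb-Ra)/400))
Rb - Ra = 1300 - 1000 = 300
(Rb-Ra)/400 = 300/400 = 0.75
10^0.75 = 5.623413
Ea = 1/(1 + 5.623413) = 1/6.623413 = 0.1510

0.1510


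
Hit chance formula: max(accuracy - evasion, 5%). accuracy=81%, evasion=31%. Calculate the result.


accuracy - evasion = 81 - 31 = 50
Apply floor: max(50, 5) = 50
Hit chance = 50%

50%


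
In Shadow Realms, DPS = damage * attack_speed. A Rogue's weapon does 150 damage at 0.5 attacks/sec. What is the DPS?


DPS = damage * attack_speed
= 150 * 0.5
= 75.0

75.0 DPS


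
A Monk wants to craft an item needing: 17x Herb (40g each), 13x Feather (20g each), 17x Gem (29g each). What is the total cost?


Cost breakdown:
  Herb: 17 * 40 = 680
  Feather: 13 * 20 = 260
  Gem: 17 * 29 = 493
Total = 680 + 260 + 493 = 1433

1433 gold


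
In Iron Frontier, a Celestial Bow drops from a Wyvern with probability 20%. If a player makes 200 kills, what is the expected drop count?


Expected drops = kills * (drop_rate / 100)
= 200 * (20 / 100)
= 200 * 0.2
= 40.0

40.0 drops


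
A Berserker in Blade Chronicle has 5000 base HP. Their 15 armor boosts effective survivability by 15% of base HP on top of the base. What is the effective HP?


EHP = 5000 * (1 + 15/100)
= 5000 * (1 + 0.15)
= 5000 * 1.15
= 5750.0

5750.0 EHP


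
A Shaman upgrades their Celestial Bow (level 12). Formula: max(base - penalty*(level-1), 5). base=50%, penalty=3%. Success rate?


raw_rate = 50 - 3 * (12 - 1)
= 50 - 3 * 11
= 50 - 33
= 17
Apply floor: max(17, 5) = 17%

17%


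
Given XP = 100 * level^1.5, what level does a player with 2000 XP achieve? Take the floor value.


XP = 100 * level^1.5, so level = (XP / 100)^(1/1.5)
= (2000 / 100)^(1/1.5)
= 20.0^0.6667
= 7.3681
Floor: level = 7

level 7


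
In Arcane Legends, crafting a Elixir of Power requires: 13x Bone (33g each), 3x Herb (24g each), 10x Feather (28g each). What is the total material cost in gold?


Cost breakdown:
  Bone: 13 * 33 = 429
  Herb: 3 * 24 = 72
  Feather: 10 * 28 = 280
Total = 429 + 72 + 280 = 781

781 gold


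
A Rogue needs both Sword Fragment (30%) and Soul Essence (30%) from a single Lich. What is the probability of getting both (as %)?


For independent events, P(both) = P(A) * P(B)
= 30% * 30%
= 900 / 100 %
= 9.0%

9.0%


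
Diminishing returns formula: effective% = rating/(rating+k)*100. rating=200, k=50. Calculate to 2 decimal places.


effective% = rating / (rating + k) * 100
= 200 / (200 + 50) * 100
= 200 / 250 * 100
= 0.8 * 100
= 80.00%

80.00%


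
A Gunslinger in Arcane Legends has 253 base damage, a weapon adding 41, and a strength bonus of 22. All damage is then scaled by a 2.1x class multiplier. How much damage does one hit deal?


Sum base + weapon + str = 253 + 41 + 22 = 316
Multiply by 2.1:
316 * 2.1 = 663.6

663.6 damage


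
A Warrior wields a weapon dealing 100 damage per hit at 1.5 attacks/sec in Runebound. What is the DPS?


DPS = damage * attack_speed
= 100 * 1.5
= 150.0

150.0 DPS


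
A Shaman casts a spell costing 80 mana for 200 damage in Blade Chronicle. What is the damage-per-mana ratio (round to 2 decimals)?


Efficiency = damage / mana
= 200 / 80
= 2.50

2.50 dmg/mana
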